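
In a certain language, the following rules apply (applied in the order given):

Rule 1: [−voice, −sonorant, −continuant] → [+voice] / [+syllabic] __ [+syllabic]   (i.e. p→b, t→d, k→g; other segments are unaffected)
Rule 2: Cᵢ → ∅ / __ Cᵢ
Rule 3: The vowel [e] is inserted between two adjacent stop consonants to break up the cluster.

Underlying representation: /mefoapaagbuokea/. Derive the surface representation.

Rule 1 (intervocalic voicing): /p/ is a voiceless stop between vowels /a/ and /a/, so it voices to [b]. /k/ is a voiceless stop between vowels /o/ and /e/, so it voices to [g]. /mefoapaagbuokea/ → mefoabaagbuogea.
Rule 2 (degemination): no segment meets the environment; /mefoabaagbuogea/ is unchanged.
Rule 3 (stop-cluster e-epenthesis): /g/ and /b/ form a stop–stop cluster, so [e] is inserted between them. /mefoabaagbuogea/ → mefoabaagebuogea.

mefoabaagebuogea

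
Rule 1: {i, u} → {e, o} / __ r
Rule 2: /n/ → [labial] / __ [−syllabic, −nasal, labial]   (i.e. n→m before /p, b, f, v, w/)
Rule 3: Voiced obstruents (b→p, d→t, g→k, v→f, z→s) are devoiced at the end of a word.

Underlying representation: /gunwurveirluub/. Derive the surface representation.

Rule 1 (pre-rhotic lowering): /u/ is a high vowel immediately before /r/, so it lowers to [o]. /i/ is a high vowel immediately before /r/, so it lowers to [e]. /gunwurveirluub/ → gunworveerluub.
Rule 2 (nasal place assimilation): /n/ precedes the labial consonant /w/, so it assimilates in place to [m]. /gunworveerluub/ → gumworveerluub.
Rule 3 (final devoicing): /b/ is a voiced obstruent in word-final position, so it devoices to [p]. /gumworveerluub/ → gumworveerluup.

gumworveerluup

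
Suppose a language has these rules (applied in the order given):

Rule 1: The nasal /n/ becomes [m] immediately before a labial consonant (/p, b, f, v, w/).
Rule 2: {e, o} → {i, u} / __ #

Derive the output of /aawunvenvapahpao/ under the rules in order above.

Rule 1 (nasal place assimilation): /n/ precedes the labial consonant /v/, so it assimilates in place to [m]. /n/ precedes the labial consonant /v/, so it assimilates in place to [m]. /aawunvenvapahpao/ → aawumvemvapahpao.
Rule 2 (final vowel raising): /o/ is a mid vowel in word-final position, so it raises to [u]. /aawumvemvapahpao/ → aawumvemvapahpau.

aawumvemvapahpau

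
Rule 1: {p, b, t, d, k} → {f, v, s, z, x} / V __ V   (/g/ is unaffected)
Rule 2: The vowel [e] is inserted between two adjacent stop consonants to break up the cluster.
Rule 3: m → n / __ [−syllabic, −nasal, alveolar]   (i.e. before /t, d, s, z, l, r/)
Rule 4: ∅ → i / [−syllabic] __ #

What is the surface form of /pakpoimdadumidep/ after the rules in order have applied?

pakepoindazumizepi

Rule 1 (intervocalic spirantization): /d/ is a stop between vowels /a/ and /u/, so it spirantizes to the fricative [z]. /d/ is a stop between vowels /i/ and /e/, so it spirantizes to the fricative [z]. /pakpoimdadumidep/ → pakpoimdazumizep.
Rule 2 (stop-cluster e-epenthesis): /k/ and /p/ form a stop–stop cluster, so [e] is inserted between them. /pakpoimdazumizep/ → pakepoimdazumizep.
Rule 3 (nasal place assimilation): /m/ precedes the alveolar consonant /d/, so it assimilates in place to [n]. /pakepoimdazumizep/ → pakepoindazumizep.
Rule 4 (final i-epenthesis): the form ends in the consonant /p/, so [i] is inserted word-finally. /pakepoindazumizep/ → pakepoindazumizepi.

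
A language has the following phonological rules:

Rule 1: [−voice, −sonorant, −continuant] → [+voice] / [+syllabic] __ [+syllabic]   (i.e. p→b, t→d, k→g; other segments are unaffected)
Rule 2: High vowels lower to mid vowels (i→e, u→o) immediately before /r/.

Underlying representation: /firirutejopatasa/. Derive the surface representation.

fererudejobadasa

Rule 1 (intervocalic voicing): /t/ is a voiceless stop between vowels /u/ and /e/, so it voices to [d]. /p/ is a voiceless stop between vowels /o/ and /a/, so it voices to [b]. /t/ is a voiceless stop between vowels /a/ and /a/, so it voices to [d]. /firirutejopatasa/ → firirudejobadasa.
Rule 2 (pre-rhotic lowering): /i/ is a high vowel immediately before /r/, so it lowers to [e]. /i/ is a high vowel immediately before /r/, so it lowers to [e]. /firirudejobadasa/ → fererudejobadasa.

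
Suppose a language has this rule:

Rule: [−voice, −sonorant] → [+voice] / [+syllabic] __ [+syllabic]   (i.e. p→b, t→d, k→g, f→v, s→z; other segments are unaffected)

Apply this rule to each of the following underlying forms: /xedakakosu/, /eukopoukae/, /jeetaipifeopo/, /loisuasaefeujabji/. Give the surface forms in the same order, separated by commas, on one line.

/xedakakosu/: /k/ is a voiceless obstruent between vowels /a/ and /a/, so it voices to [g]. /k/ is a voiceless obstruent between vowels /a/ and /o/, so it voices to [g]. /s/ is a voiceless obstruent between vowels /o/ and /u/, so it voices to [z]. → [xedagagozu].
/eukopoukae/: /k/ is a voiceless obstruent between vowels /u/ and /o/, so it voices to [g]. /p/ is a voiceless obstruent between vowels /o/ and /o/, so it voices to [b]. /k/ is a voiceless obstruent between vowels /u/ and /a/, so it voices to [g]. → [eugobougae].
/jeetaipifeopo/: /t/ is a voiceless obstruent between vowels /e/ and /a/, so it voices to [d]. /p/ is a voiceless obstruent between vowels /i/ and /i/, so it voices to [b]. /f/ is a voiceless obstruent between vowels /i/ and /e/, so it voices to [v]. /p/ is a voiceless obstruent between vowels /o/ and /o/, so it voices to [b]. → [jeedaibiveobo].
/loisuasaefeujabji/: /s/ is a voiceless obstruent between vowels /i/ and /u/, so it voices to [z]. /s/ is a voiceless obstruent between vowels /a/ and /a/, so it voices to [z]. /f/ is a voiceless obstruent between vowels /e/ and /e/, so it voices to [v]. → [loizuazaeveujabji].

xedagagozu, eugobougae, jeedaibiveobo, loizuazaeveujabji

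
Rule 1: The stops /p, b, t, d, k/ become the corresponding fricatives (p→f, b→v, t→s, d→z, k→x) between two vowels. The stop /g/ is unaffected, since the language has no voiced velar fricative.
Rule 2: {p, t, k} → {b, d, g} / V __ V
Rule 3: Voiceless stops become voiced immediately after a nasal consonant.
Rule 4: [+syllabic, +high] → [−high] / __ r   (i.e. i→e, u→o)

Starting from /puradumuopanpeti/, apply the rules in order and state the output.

Rule 1 (intervocalic spirantization): /d/ is a stop between vowels /a/ and /u/, so it spirantizes to the fricative [z]. /p/ is a stop between vowels /o/ and /a/, so it spirantizes to the fricative [f]. /t/ is a stop between vowels /e/ and /i/, so it spirantizes to the fricative [s]. /puradumuopanpeti/ → purazumuofanpesi.
Rule 2 (intervocalic voicing): no segment meets the environment; /purazumuofanpesi/ is unchanged.
Rule 3 (post-nasal voicing): /p/ is a voiceless stop immediately after the nasal /n/, so it voices to [b]. /purazumuofanpesi/ → purazumuofanbesi.
Rule 4 (pre-rhotic lowering): /u/ is a high vowel immediately before /r/, so it lowers to [o]. /purazumuofanbesi/ → porazumuofanbesi.

porazumuofanbesi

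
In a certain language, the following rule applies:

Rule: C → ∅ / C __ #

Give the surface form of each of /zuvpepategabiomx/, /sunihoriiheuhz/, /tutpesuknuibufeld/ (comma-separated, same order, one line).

/zuvpepategabiomx/: /x/ is the second consonant of a word-final cluster /mx/, so it deletes. → [zuvpepategabiom].
/sunihoriiheuhz/: /z/ is the second consonant of a word-final cluster /hz/, so it deletes. → [sunihoriiheuh].
/tutpesuknuibufeld/: /d/ is the second consonant of a word-final cluster /ld/, so it deletes. → [tutpesuknuibufel].

zuvpepategabiom, sunihoriiheuh, tutpesuknuibufel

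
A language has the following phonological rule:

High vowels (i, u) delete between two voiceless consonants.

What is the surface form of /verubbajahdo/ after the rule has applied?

No segment of /verubbajahdo/ meets the structural description of the rule, so the form surfaces unchanged.

verubbajahdo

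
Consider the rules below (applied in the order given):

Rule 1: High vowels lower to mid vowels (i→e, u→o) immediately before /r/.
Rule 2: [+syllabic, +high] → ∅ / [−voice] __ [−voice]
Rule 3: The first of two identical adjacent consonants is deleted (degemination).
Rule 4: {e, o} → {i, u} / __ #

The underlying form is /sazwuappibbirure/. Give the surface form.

Rule 1 (pre-rhotic lowering): /i/ is a high vowel immediately before /r/, so it lowers to [e]. /u/ is a high vowel immediately before /r/, so it lowers to [o]. /sazwuappibbirure/ → sazwuappibberore.
Rule 2 (high vowel syncope): no segment meets the environment; /sazwuappibberore/ is unchanged.
Rule 3 (degemination): /pp/ is a geminate; the first /p/ deletes. /bb/ is a geminate; the first /b/ deletes. /sazwuappibberore/ → sazwuapiberore.
Rule 4 (final vowel raising): /e/ is a mid vowel in word-final position, so it raises to [i]. /sazwuapiberore/ → sazwuapiberori.

sazwuapiberori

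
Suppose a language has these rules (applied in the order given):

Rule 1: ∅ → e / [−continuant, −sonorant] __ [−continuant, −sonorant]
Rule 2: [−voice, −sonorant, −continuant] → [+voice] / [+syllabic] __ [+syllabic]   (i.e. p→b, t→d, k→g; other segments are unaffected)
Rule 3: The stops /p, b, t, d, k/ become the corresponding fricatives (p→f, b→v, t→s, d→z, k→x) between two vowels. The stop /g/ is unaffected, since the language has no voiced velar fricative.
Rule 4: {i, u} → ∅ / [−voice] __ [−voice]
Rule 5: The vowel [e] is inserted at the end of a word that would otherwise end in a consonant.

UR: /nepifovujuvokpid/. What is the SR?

Rule 1 (stop-cluster e-epenthesis): /k/ and /p/ form a stop–stop cluster, so [e] is inserted between them. /nepifovujuvokpid/ → nepifovujuvokepid.
Rule 2 (intervocalic voicing): /p/ is a voiceless stop between vowels /e/ and /i/, so it voices to [b]. /k/ is a voiceless stop between vowels /o/ and /e/, so it voices to [g]. /p/ is a voiceless stop between vowels /e/ and /i/, so it voices to [b]. /nepifovujuvokepid/ → nebifovujuvogebid.
Rule 3 (intervocalic spirantization): /b/ is a stop between vowels /e/ and /i/, so it spirantizes to the fricative [v]. /b/ is a stop between vowels /e/ and /i/, so it spirantizes to the fricative [v]. /nebifovujuvogebid/ → nevifovujuvogevid.
Rule 4 (high vowel syncope): no segment meets the environment; /nevifovujuvogevid/ is unchanged.
Rule 5 (final e-epenthesis): the form ends in the consonant /d/, so [e] is inserted word-finally. /nevifovujuvogevid/ → nevifovujuvogevide.

nevifovujuvogevide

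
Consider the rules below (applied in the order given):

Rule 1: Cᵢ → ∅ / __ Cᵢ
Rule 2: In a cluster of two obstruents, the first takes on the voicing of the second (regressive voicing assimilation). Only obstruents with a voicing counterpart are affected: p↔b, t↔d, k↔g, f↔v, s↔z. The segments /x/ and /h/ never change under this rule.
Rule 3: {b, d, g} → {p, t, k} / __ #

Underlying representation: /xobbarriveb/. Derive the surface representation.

Rule 1 (degemination): /bb/ is a geminate; the first /b/ deletes. /rr/ is a geminate; the first /r/ deletes. /xobbarriveb/ → xobariveb.
Rule 2 (regressive voicing assimilation): no segment meets the environment; /xobariveb/ is unchanged.
Rule 3 (final devoicing): /b/ is a voiced stop in word-final position, so it devoices to [p]. /xobariveb/ → xobarivep.

xobarivep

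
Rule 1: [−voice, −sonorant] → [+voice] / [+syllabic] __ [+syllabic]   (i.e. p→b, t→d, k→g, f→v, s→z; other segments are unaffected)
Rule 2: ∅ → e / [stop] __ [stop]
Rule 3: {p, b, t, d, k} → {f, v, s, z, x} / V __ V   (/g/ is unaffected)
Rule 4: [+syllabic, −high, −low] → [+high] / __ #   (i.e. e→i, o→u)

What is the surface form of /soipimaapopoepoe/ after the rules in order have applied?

soivimaavovoevoi

Rule 1 (intervocalic voicing): /p/ is a voiceless obstruent between vowels /i/ and /i/, so it voices to [b]. /p/ is a voiceless obstruent between vowels /a/ and /o/, so it voices to [b]. /p/ is a voiceless obstruent between vowels /o/ and /o/, so it voices to [b]. /p/ is a voiceless obstruent between vowels /e/ and /o/, so it voices to [b]. /soipimaapopoepoe/ → soibimaaboboeboe.
Rule 2 (stop-cluster e-epenthesis): no segment meets the environment; /soibimaaboboeboe/ is unchanged.
Rule 3 (intervocalic spirantization): /b/ is a stop between vowels /i/ and /i/, so it spirantizes to the fricative [v]. /b/ is a stop between vowels /a/ and /o/, so it spirantizes to the fricative [v]. /b/ is a stop between vowels /o/ and /o/, so it spirantizes to the fricative [v]. /b/ is a stop between vowels /e/ and /o/, so it spirantizes to the fricative [v]. /soibimaaboboeboe/ → soivimaavovoevoe.
Rule 4 (final vowel raising): /e/ is a mid vowel in word-final position, so it raises to [i]. /soivimaavovoevoe/ → soivimaavovoevoi.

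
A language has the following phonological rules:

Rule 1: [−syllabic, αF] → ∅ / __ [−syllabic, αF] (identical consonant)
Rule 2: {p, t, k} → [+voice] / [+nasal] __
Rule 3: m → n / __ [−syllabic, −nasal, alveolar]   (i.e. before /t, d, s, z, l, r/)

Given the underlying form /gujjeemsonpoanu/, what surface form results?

gujeensonboanu

Rule 1 (degemination): /jj/ is a geminate; the first /j/ deletes. /gujjeemsonpoanu/ → gujeemsonpoanu.
Rule 2 (post-nasal voicing): /p/ is a voiceless stop immediately after the nasal /n/, so it voices to [b]. /gujeemsonpoanu/ → gujeemsonboanu.
Rule 3 (nasal place assimilation): /m/ precedes the alveolar consonant /s/, so it assimilates in place to [n]. /gujeemsonboanu/ → gujeensonboanu.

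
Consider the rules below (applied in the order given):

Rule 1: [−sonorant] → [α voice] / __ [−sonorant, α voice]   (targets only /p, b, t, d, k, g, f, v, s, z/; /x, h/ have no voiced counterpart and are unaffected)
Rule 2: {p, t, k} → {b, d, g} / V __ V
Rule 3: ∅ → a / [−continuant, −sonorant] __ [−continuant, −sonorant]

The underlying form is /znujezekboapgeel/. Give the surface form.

znujezegaboabageel

Rule 1 (regressive voicing assimilation): /k/ precedes the voiced obstruent /b/, so it voices to [g] by assimilation. /p/ precedes the voiced obstruent /g/, so it voices to [b] by assimilation. /znujezekboapgeel/ → znujezegboabgeel.
Rule 2 (intervocalic voicing): no segment meets the environment; /znujezegboabgeel/ is unchanged.
Rule 3 (stop-cluster a-epenthesis): /g/ and /b/ form a stop–stop cluster, so [a] is inserted between them. /b/ and /g/ form a stop–stop cluster, so [a] is inserted between them. /znujezegboabgeel/ → znujezegaboabageel.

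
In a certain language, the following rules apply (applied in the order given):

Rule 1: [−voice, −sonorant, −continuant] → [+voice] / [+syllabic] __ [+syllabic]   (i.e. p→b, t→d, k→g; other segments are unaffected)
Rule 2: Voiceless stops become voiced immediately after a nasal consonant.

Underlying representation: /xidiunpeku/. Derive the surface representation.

Rule 1 (intervocalic voicing): /k/ is a voiceless stop between vowels /e/ and /u/, so it voices to [g]. /xidiunpeku/ → xidiunpegu.
Rule 2 (post-nasal voicing): /p/ is a voiceless stop immediately after the nasal /n/, so it voices to [b]. /xidiunpegu/ → xidiunbegu.

xidiunbegu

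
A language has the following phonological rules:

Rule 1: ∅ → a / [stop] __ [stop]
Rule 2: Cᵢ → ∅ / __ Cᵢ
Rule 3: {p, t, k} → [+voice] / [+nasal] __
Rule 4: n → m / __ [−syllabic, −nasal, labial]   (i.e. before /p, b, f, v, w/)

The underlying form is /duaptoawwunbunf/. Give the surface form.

duapatoawumbumf

Rule 1 (stop-cluster a-epenthesis): /p/ and /t/ form a stop–stop cluster, so [a] is inserted between them. /duaptoawwunbunf/ → duapatoawwunbunf.
Rule 2 (degemination): /ww/ is a geminate; the first /w/ deletes. /duapatoawwunbunf/ → duapatoawunbunf.
Rule 3 (post-nasal voicing): no segment meets the environment; /duapatoawunbunf/ is unchanged.
Rule 4 (nasal place assimilation): /n/ precedes the labial consonant /b/, so it assimilates in place to [m]. /n/ precedes the labial consonant /f/, so it assimilates in place to [m]. /duapatoawunbunf/ → duapatoawumbumf.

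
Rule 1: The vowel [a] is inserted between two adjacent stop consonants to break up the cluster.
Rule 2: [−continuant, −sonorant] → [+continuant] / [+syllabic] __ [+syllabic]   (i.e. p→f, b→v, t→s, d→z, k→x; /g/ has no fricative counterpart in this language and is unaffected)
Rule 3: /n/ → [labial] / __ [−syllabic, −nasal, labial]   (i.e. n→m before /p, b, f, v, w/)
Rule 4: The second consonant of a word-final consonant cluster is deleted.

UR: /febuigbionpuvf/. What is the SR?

Rule 1 (stop-cluster a-epenthesis): /g/ and /b/ form a stop–stop cluster, so [a] is inserted between them. /febuigbionpuvf/ → febuigabionpuvf.
Rule 2 (intervocalic spirantization): /b/ is a stop between vowels /e/ and /u/, so it spirantizes to the fricative [v]. /b/ is a stop between vowels /a/ and /i/, so it spirantizes to the fricative [v]. /febuigabionpuvf/ → fevuigavionpuvf.
Rule 3 (nasal place assimilation): /n/ precedes the labial consonant /p/, so it assimilates in place to [m]. /fevuigavionpuvf/ → fevuigaviompuvf.
Rule 4 (final cluster simplification): /f/ is the second consonant of a word-final cluster /vf/, so it deletes. /fevuigaviompuvf/ → fevuigaviompuv.

fevuigaviompuv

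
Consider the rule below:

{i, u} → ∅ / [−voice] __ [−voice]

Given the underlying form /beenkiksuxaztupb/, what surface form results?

beenkksxaztpb

/i/ is a high vowel flanked by voiceless consonants /k/ and /k/, so it deletes.
/u/ is a high vowel flanked by voiceless consonants /s/ and /x/, so it deletes.
/u/ is a high vowel flanked by voiceless consonants /t/ and /p/, so it deletes.
Surface form: [beenkksxaztpb].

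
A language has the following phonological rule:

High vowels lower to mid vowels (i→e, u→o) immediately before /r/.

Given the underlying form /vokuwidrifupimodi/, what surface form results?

No segment of /vokuwidrifupimodi/ meets the structural description of the rule, so the form surfaces unchanged.

vokuwidrifupimodi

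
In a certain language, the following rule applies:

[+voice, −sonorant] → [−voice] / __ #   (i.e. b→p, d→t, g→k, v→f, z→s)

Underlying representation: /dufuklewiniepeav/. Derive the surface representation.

Scanning /dufuklewiniepeav/: /d/ at position 1 is not in the conditioning environment; /v/ is a voiced obstruent in word-final position, so it devoices to [f].
Result: [dufuklewiniepeaf].

dufuklewiniepeaf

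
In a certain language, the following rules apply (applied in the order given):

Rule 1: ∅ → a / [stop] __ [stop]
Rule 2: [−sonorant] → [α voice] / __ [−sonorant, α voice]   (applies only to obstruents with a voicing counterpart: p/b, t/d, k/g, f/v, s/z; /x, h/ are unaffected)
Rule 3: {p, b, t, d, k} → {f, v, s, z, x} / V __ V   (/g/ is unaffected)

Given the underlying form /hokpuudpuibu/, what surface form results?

hoxafuuzafuivu

Rule 1 (stop-cluster a-epenthesis): /k/ and /p/ form a stop–stop cluster, so [a] is inserted between them. /d/ and /p/ form a stop–stop cluster, so [a] is inserted between them. /hokpuudpuibu/ → hokapuudapuibu.
Rule 2 (regressive voicing assimilation): no segment meets the environment; /hokapuudapuibu/ is unchanged.
Rule 3 (intervocalic spirantization): /k/ is a stop between vowels /o/ and /a/, so it spirantizes to the fricative [x]. /p/ is a stop between vowels /a/ and /u/, so it spirantizes to the fricative [f]. /d/ is a stop between vowels /u/ and /a/, so it spirantizes to the fricative [z]. /p/ is a stop between vowels /a/ and /u/, so it spirantizes to the fricative [f]. /b/ is a stop between vowels /i/ and /u/, so it spirantizes to the fricative [v]. /hokapuudapuibu/ → hoxafuuzafuivu.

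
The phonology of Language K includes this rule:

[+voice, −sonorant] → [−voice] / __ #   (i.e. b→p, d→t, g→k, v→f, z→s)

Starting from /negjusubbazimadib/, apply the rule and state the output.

/b/ is a voiced obstruent in word-final position, so it devoices to [p].
The other instances of /g/, /b/, /z/, /d/ do not occur in the required environment and remain unchanged.
Surface form: [negjusubbazimadip].

negjusubbazimadip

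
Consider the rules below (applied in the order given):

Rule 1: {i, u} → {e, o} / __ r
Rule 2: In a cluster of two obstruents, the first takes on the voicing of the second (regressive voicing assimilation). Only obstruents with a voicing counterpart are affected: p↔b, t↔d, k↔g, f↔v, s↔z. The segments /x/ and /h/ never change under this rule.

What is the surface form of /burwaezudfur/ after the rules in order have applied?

Rule 1 (pre-rhotic lowering): /u/ is a high vowel immediately before /r/, so it lowers to [o]. /u/ is a high vowel immediately before /r/, so it lowers to [o]. /burwaezudfur/ → borwaezudfor.
Rule 2 (regressive voicing assimilation): /d/ precedes the voiceless obstruent /f/, so it devoices to [t] by assimilation. /borwaezudfor/ → borwaezutfor.

borwaezutfor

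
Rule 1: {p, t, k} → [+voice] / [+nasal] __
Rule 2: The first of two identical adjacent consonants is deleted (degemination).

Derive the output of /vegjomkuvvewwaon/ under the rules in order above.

Rule 1 (post-nasal voicing): /k/ is a voiceless stop immediately after the nasal /m/, so it voices to [g]. /vegjomkuvvewwaon/ → vegjomguvvewwaon.
Rule 2 (degemination): /vv/ is a geminate; the first /v/ deletes. /ww/ is a geminate; the first /w/ deletes. /vegjomguvvewwaon/ → vegjomguvewaon.

vegjomguvewaon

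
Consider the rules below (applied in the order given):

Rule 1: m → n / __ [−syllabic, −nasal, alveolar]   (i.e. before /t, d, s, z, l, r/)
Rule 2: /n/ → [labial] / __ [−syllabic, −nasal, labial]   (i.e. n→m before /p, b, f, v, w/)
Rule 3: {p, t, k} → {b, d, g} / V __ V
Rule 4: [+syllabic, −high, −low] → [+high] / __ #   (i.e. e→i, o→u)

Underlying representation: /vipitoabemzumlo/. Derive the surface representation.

vibidoabenzunlu

Rule 1 (nasal place assimilation): /m/ precedes the alveolar consonant /z/, so it assimilates in place to [n]. /m/ precedes the alveolar consonant /l/, so it assimilates in place to [n]. /vipitoabemzumlo/ → vipitoabenzunlo.
Rule 2 (nasal place assimilation): no segment meets the environment; /vipitoabenzunlo/ is unchanged.
Rule 3 (intervocalic voicing): /p/ is a voiceless stop between vowels /i/ and /i/, so it voices to [b]. /t/ is a voiceless stop between vowels /i/ and /o/, so it voices to [d]. /vipitoabenzunlo/ → vibidoabenzunlo.
Rule 4 (final vowel raising): /o/ is a mid vowel in word-final position, so it raises to [u]. /vibidoabenzunlo/ → vibidoabenzunlu.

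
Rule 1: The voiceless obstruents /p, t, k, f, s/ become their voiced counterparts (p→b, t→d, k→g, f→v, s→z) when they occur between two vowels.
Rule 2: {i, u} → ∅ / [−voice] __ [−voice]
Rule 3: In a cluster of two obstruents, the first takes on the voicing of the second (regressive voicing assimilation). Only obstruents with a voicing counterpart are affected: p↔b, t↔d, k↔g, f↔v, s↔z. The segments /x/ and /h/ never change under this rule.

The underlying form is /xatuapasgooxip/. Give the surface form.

xaduabazgooxp

Rule 1 (intervocalic voicing): /t/ is a voiceless obstruent between vowels /a/ and /u/, so it voices to [d]. /p/ is a voiceless obstruent between vowels /a/ and /a/, so it voices to [b]. /xatuapasgooxip/ → xaduabasgooxip.
Rule 2 (high vowel syncope): /i/ is a high vowel flanked by voiceless consonants /x/ and /p/, so it deletes. /xaduabasgooxip/ → xaduabasgooxp.
Rule 3 (regressive voicing assimilation): /s/ precedes the voiced obstruent /g/, so it voices to [z] by assimilation. /xaduabasgooxp/ → xaduabazgooxp.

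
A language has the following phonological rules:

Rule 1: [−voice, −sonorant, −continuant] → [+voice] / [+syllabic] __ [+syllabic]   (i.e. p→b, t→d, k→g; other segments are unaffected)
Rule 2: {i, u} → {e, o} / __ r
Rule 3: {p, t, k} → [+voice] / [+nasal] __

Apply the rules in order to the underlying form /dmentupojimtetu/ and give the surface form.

dmendubojimdedu

Rule 1 (intervocalic voicing): /p/ is a voiceless stop between vowels /u/ and /o/, so it voices to [b]. /t/ is a voiceless stop between vowels /e/ and /u/, so it voices to [d]. /dmentupojimtetu/ → dmentubojimtedu.
Rule 2 (pre-rhotic lowering): no segment meets the environment; /dmentubojimtedu/ is unchanged.
Rule 3 (post-nasal voicing): /t/ is a voiceless stop immediately after the nasal /n/, so it voices to [d]. /t/ is a voiceless stop immediately after the nasal /m/, so it voices to [d]. /dmentubojimtedu/ → dmendubojimdedu.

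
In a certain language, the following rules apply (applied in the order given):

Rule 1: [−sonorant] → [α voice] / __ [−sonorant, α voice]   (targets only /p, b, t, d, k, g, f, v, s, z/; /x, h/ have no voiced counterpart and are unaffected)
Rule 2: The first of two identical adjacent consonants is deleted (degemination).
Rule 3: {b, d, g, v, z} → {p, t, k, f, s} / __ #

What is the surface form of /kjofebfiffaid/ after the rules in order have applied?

Rule 1 (regressive voicing assimilation): /b/ precedes the voiceless obstruent /f/, so it devoices to [p] by assimilation. /kjofebfiffaid/ → kjofepfiffaid.
Rule 2 (degemination): /ff/ is a geminate; the first /f/ deletes. /kjofepfiffaid/ → kjofepfifaid.
Rule 3 (final devoicing): /d/ is a voiced obstruent in word-final position, so it devoices to [t]. /kjofepfifaid/ → kjofepfifait.

kjofepfifait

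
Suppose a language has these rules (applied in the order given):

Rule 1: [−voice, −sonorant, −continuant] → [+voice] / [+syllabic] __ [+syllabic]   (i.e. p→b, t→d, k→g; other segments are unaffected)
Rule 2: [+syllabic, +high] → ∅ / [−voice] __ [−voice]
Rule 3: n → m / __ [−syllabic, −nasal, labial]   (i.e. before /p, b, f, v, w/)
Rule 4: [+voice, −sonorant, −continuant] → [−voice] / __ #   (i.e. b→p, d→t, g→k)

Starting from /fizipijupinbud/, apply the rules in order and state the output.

Rule 1 (intervocalic voicing): /p/ is a voiceless stop between vowels /i/ and /i/, so it voices to [b]. /p/ is a voiceless stop between vowels /u/ and /i/, so it voices to [b]. /fizipijupinbud/ → fizibijubinbud.
Rule 2 (high vowel syncope): no segment meets the environment; /fizibijubinbud/ is unchanged.
Rule 3 (nasal place assimilation): /n/ precedes the labial consonant /b/, so it assimilates in place to [m]. /fizibijubinbud/ → fizibijubimbud.
Rule 4 (final devoicing): /d/ is a voiced stop in word-final position, so it devoices to [t]. /fizibijubimbud/ → fizibijubimbut.

fizibijubimbut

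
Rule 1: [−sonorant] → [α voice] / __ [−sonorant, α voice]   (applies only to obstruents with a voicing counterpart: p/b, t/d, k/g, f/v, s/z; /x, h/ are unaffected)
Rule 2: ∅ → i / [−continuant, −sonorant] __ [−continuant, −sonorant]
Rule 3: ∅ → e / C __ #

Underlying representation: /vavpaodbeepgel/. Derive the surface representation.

Rule 1 (regressive voicing assimilation): /v/ precedes the voiceless obstruent /p/, so it devoices to [f] by assimilation. /p/ precedes the voiced obstruent /g/, so it voices to [b] by assimilation. /vavpaodbeepgel/ → vafpaodbeebgel.
Rule 2 (stop-cluster i-epenthesis): /d/ and /b/ form a stop–stop cluster, so [i] is inserted between them. /b/ and /g/ form a stop–stop cluster, so [i] is inserted between them. /vafpaodbeebgel/ → vafpaodibeebigel.
Rule 3 (final e-epenthesis): the form ends in the consonant /l/, so [e] is inserted word-finally. /vafpaodibeebigel/ → vafpaodibeebigele.

vafpaodibeebigele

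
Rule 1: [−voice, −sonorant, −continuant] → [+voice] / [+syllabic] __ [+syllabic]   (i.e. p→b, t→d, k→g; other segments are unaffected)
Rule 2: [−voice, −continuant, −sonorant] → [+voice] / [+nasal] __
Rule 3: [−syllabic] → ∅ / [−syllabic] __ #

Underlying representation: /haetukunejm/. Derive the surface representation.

haedugunej

Rule 1 (intervocalic voicing): /t/ is a voiceless stop between vowels /e/ and /u/, so it voices to [d]. /k/ is a voiceless stop between vowels /u/ and /u/, so it voices to [g]. /haetukunejm/ → haedugunejm.
Rule 2 (post-nasal voicing): no segment meets the environment; /haedugunejm/ is unchanged.
Rule 3 (final cluster simplification): /m/ is the second consonant of a word-final cluster /jm/, so it deletes. /haedugunejm/ → haedugunej.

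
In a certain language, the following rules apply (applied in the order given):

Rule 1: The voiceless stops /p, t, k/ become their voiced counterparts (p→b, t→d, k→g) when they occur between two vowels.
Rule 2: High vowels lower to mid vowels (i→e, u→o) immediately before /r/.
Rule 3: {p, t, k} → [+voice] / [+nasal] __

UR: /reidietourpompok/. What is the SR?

reidiedoorpombok

Rule 1 (intervocalic voicing): /t/ is a voiceless stop between vowels /e/ and /o/, so it voices to [d]. /reidietourpompok/ → reidiedourpompok.
Rule 2 (pre-rhotic lowering): /u/ is a high vowel immediately before /r/, so it lowers to [o]. /reidiedourpompok/ → reidiedoorpompok.
Rule 3 (post-nasal voicing): /p/ is a voiceless stop immediately after the nasal /m/, so it voices to [b]. /reidiedoorpompok/ → reidiedoorpombok.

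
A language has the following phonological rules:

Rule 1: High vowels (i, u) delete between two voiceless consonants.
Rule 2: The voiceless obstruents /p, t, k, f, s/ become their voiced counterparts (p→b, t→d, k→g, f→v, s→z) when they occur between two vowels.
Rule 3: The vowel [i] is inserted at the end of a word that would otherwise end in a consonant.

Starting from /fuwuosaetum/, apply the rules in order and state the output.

Rule 1 (high vowel syncope): no segment meets the environment; /fuwuosaetum/ is unchanged.
Rule 2 (intervocalic voicing): /s/ is a voiceless obstruent between vowels /o/ and /a/, so it voices to [z]. /t/ is a voiceless obstruent between vowels /e/ and /u/, so it voices to [d]. /fuwuosaetum/ → fuwuozaedum.
Rule 3 (final i-epenthesis): the form ends in the consonant /m/, so [i] is inserted word-finally. /fuwuozaedum/ → fuwuozaedumi.

fuwuozaedumi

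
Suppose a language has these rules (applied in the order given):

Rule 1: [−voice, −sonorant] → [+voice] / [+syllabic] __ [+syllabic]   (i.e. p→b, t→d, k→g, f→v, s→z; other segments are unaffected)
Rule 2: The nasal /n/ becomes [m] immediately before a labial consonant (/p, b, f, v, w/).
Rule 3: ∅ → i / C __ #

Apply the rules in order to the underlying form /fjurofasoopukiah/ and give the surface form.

Rule 1 (intervocalic voicing): /f/ is a voiceless obstruent between vowels /o/ and /a/, so it voices to [v]. /s/ is a voiceless obstruent between vowels /a/ and /o/, so it voices to [z]. /p/ is a voiceless obstruent between vowels /o/ and /u/, so it voices to [b]. /k/ is a voiceless obstruent between vowels /u/ and /i/, so it voices to [g]. /fjurofasoopukiah/ → fjurovazoobugiah.
Rule 2 (nasal place assimilation): no segment meets the environment; /fjurovazoobugiah/ is unchanged.
Rule 3 (final i-epenthesis): the form ends in the consonant /h/, so [i] is inserted word-finally. /fjurovazoobugiah/ → fjurovazoobugiahi.

fjurovazoobugiahi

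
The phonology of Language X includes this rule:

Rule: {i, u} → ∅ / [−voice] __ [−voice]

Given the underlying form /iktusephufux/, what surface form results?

/u/ is a high vowel flanked by voiceless consonants /t/ and /s/, so it deletes.
/u/ is a high vowel flanked by voiceless consonants /h/ and /f/, so it deletes.
/u/ is a high vowel flanked by voiceless consonants /f/ and /x/, so it deletes.
Surface form: [iktsephfx].

iktsephfx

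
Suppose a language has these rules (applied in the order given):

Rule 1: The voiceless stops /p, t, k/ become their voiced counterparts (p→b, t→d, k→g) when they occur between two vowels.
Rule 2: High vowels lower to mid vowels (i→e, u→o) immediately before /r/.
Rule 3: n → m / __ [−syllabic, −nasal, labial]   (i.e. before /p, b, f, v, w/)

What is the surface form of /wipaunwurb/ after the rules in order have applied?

wibaumworb

Rule 1 (intervocalic voicing): /p/ is a voiceless stop between vowels /i/ and /a/, so it voices to [b]. /wipaunwurb/ → wibaunwurb.
Rule 2 (pre-rhotic lowering): /u/ is a high vowel immediately before /r/, so it lowers to [o]. /wibaunwurb/ → wibaunworb.
Rule 3 (nasal place assimilation): /n/ precedes the labial consonant /w/, so it assimilates in place to [m]. /wibaunworb/ → wibaumworb.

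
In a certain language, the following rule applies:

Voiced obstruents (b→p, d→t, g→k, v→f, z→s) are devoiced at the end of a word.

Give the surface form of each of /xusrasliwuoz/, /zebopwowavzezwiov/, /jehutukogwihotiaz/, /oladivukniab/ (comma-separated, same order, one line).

/xusrasliwuoz/: /z/ is a voiced obstruent in word-final position, so it devoices to [s]. → [xusrasliwuos].
/zebopwowavzezwiov/: /v/ is a voiced obstruent in word-final position, so it devoices to [f]. → [zebopwowavzezwiof].
/jehutukogwihotiaz/: /z/ is a voiced obstruent in word-final position, so it devoices to [s]. → [jehutukogwihotias].
/oladivukniab/: /b/ is a voiced obstruent in word-final position, so it devoices to [p]. → [oladivukniap].

xusrasliwuos, zebopwowavzezwiof, jehutukogwihotias, oladivukniap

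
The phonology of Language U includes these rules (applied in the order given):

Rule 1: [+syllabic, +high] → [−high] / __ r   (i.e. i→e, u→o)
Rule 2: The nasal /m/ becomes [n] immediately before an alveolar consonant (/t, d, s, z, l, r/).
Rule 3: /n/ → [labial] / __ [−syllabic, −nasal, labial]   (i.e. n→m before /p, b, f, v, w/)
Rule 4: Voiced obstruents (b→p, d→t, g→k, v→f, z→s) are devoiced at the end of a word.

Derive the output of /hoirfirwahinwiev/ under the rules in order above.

Rule 1 (pre-rhotic lowering): /i/ is a high vowel immediately before /r/, so it lowers to [e]. /i/ is a high vowel immediately before /r/, so it lowers to [e]. /hoirfirwahinwiev/ → hoerferwahinwiev.
Rule 2 (nasal place assimilation): no segment meets the environment; /hoerferwahinwiev/ is unchanged.
Rule 3 (nasal place assimilation): /n/ precedes the labial consonant /w/, so it assimilates in place to [m]. /hoerferwahinwiev/ → hoerferwahimwiev.
Rule 4 (final devoicing): /v/ is a voiced obstruent in word-final position, so it devoices to [f]. /hoerferwahimwiev/ → hoerferwahimwief.

hoerferwahimwief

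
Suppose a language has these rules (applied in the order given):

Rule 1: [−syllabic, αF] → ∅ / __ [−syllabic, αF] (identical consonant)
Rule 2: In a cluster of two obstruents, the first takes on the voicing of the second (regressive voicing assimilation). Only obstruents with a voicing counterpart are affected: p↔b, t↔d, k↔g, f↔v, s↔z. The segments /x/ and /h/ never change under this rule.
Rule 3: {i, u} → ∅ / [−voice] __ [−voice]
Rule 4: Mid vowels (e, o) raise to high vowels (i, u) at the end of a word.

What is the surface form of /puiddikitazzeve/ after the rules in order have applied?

puidiktazevi

Rule 1 (degemination): /dd/ is a geminate; the first /d/ deletes. /zz/ is a geminate; the first /z/ deletes. /puiddikitazzeve/ → puidikitazeve.
Rule 2 (regressive voicing assimilation): no segment meets the environment; /puidikitazeve/ is unchanged.
Rule 3 (high vowel syncope): /i/ is a high vowel flanked by voiceless consonants /k/ and /t/, so it deletes. /puidikitazeve/ → puidiktazeve.
Rule 4 (final vowel raising): /e/ is a mid vowel in word-final position, so it raises to [i]. /puidiktazeve/ → puidiktazevi.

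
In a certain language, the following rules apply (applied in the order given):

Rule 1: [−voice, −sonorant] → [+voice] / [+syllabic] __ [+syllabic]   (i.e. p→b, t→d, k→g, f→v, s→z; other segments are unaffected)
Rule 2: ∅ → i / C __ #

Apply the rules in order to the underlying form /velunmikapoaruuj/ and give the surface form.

velunmigaboaruuji

Rule 1 (intervocalic voicing): /k/ is a voiceless obstruent between vowels /i/ and /a/, so it voices to [g]. /p/ is a voiceless obstruent between vowels /a/ and /o/, so it voices to [b]. /velunmikapoaruuj/ → velunmigaboaruuj.
Rule 2 (final i-epenthesis): the form ends in the consonant /j/, so [i] is inserted word-finally. /velunmigaboaruuj/ → velunmigaboaruuji.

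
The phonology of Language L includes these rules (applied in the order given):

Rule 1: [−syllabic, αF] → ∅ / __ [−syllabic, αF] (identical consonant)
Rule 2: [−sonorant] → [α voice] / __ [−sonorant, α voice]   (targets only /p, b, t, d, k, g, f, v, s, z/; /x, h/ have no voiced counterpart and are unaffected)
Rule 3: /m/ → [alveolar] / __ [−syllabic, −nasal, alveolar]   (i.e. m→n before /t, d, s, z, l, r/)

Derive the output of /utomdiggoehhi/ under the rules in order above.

utondigoehi

Rule 1 (degemination): /gg/ is a geminate; the first /g/ deletes. /hh/ is a geminate; the first /h/ deletes. /utomdiggoehhi/ → utomdigoehi.
Rule 2 (regressive voicing assimilation): no segment meets the environment; /utomdigoehi/ is unchanged.
Rule 3 (nasal place assimilation): /m/ precedes the alveolar consonant /d/, so it assimilates in place to [n]. /utomdigoehi/ → utondigoehi.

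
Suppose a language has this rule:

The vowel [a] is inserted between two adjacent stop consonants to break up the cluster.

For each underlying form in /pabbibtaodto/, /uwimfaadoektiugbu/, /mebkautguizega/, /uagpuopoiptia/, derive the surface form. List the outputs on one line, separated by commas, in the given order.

pababibataodato, uwimfaadoekatiugabu, mebakautaguizega, uagapuopoipatia

/pabbibtaodto/: /b/ and /b/ form a stop–stop cluster, so [a] is inserted between them. /b/ and /t/ form a stop–stop cluster, so [a] is inserted between them. /d/ and /t/ form a stop–stop cluster, so [a] is inserted between them. → [pababibataodato].
/uwimfaadoektiugbu/: /k/ and /t/ form a stop–stop cluster, so [a] is inserted between them. /g/ and /b/ form a stop–stop cluster, so [a] is inserted between them. → [uwimfaadoekatiugabu].
/mebkautguizega/: /b/ and /k/ form a stop–stop cluster, so [a] is inserted between them. /t/ and /g/ form a stop–stop cluster, so [a] is inserted between them. → [mebakautaguizega].
/uagpuopoiptia/: /g/ and /p/ form a stop–stop cluster, so [a] is inserted between them. /p/ and /t/ form a stop–stop cluster, so [a] is inserted between them. → [uagapuopoipatia].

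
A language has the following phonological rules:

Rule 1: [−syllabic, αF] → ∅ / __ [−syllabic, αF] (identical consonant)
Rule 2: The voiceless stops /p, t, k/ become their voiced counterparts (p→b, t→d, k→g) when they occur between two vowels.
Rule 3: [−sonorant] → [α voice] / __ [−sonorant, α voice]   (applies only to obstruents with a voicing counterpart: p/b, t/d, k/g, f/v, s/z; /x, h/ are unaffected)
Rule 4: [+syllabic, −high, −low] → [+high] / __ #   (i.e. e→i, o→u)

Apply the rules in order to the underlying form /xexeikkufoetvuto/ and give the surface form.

Rule 1 (degemination): /kk/ is a geminate; the first /k/ deletes. /xexeikkufoetvuto/ → xexeikufoetvuto.
Rule 2 (intervocalic voicing): /k/ is a voiceless stop between vowels /i/ and /u/, so it voices to [g]. /t/ is a voiceless stop between vowels /u/ and /o/, so it voices to [d]. /xexeikufoetvuto/ → xexeigufoetvudo.
Rule 3 (regressive voicing assimilation): /t/ precedes the voiced obstruent /v/, so it voices to [d] by assimilation. /xexeigufoetvudo/ → xexeigufoedvudo.
Rule 4 (final vowel raising): /o/ is a mid vowel in word-final position, so it raises to [u]. /xexeigufoedvudo/ → xexeigufoedvudu.

xexeigufoedvudu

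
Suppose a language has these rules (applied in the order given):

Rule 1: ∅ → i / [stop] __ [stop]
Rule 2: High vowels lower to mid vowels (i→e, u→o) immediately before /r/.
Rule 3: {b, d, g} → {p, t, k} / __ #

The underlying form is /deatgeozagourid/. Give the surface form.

deatigeozagoorit

Rule 1 (stop-cluster i-epenthesis): /t/ and /g/ form a stop–stop cluster, so [i] is inserted between them. /deatgeozagourid/ → deatigeozagourid.
Rule 2 (pre-rhotic lowering): /u/ is a high vowel immediately before /r/, so it lowers to [o]. /deatigeozagourid/ → deatigeozagoorid.
Rule 3 (final devoicing): /d/ is a voiced stop in word-final position, so it devoices to [t]. /deatigeozagoorid/ → deatigeozagoorit.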